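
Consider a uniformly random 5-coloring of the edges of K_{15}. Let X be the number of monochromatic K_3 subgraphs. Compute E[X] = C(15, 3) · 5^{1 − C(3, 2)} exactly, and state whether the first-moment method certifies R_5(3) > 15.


E[X] = C(15, 3) · 5^{1 − 3} = 455 · 5^{−2} = 455/25.
As a reduced fraction: E[X] = 91/5 ≈ 18.200.
Is E[X] < 1? NO.
Since E[X] ≥ 1, the first-moment bound is inconclusive at n = 15; it does NOT by itself certify R_5(3) > 15.

E[X] = 91/5 ≈ 18.200; E[X] ≥ 1; first-moment method inconclusive here.


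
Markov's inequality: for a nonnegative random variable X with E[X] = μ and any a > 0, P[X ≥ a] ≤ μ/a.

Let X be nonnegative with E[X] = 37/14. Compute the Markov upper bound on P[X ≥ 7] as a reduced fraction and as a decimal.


μ = E[X] = 37/14, a = 7.
Markov: P[X ≥ 7] ≤ μ/a = (37/14)/7 = 37/98.
Numerically: ≈ 0.378.
(Since a = 7 > μ = 2.643, the bound 37/98 is < 1 and informative.)

P[X ≥ 7] ≤ 37/98 ≈ 0.378.


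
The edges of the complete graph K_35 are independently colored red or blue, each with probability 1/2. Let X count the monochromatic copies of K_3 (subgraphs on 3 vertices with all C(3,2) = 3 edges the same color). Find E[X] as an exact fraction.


Let X = Σ_S X_S over the C(35, 3) = 6545 subsets S of size 3, where X_S = 1 if the K_3 on S is monochromatic.
For a fixed S, the K_3 on S has C(3, 2) = 3 edges. P[all 3 edges red] = (1/2)^3, and likewise for blue, so P[monochromatic] = 2·(1/2)^3 = 2^{1 − 3} = 1/4.
By linearity: E[X] = C(35, 3) · 2^{1 − 3} = 6545 · 1/4 = 6545/4.
Numerically: E[X] ≈ 1636.2500.

E[X] = C(35,3)·2^(1−C(3,2)) = 6545/4 ≈ 1636.2500.


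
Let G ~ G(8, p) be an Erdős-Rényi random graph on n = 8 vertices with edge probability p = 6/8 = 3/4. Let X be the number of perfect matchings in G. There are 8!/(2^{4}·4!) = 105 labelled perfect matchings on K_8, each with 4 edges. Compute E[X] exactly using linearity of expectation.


K_8 has 8!/(2^{4}·4!) = 105 labelled perfect matchings.
For each such perfect matching H, let X_H = 1 if all 4 edges of H are present in G. Then P[X_H = 1] = p^{4} = (3/4)^{4} = 81/256.
By linearity: E[X] = Σ_H E[X_H] = 105 · p^{4} = 105 · 81/256 = 8505/256.
Numerically: E[X] ≈ 33.22.

E[X] = 105 · (3/4)^{4} = 8505/256 ≈ 33.22.


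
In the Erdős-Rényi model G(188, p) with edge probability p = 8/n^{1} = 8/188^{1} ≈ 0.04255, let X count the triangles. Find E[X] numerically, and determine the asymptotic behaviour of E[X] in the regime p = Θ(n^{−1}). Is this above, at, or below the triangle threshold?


Number of potential triangles: C(188, 3) = 1089836.
Each occurs with probability p³ ≈ (0.04255)³ ≈ 7.705422e-05.
By linearity: E[X] = C(188, 3)·p³ ≈ 1089836 · 7.705422e-05 ≈ 83.9765.
Here α = 1, so p = 8/n is exactly at the triangle threshold p ~ 1/n. Asymptotically E[X] → c³/6 = 8³/6 = 256/3 ≈ 85.3333, a bounded constant. In this regime the triangle count is asymptotically Poisson(c³/6).

E[X] ≈ 83.9765; in regime p = Θ(1/n^{1}) E[X] stays bounded (at the triangle threshold p ~ 1/n).


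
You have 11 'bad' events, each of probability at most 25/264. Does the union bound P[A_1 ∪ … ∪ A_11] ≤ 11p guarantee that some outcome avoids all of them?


Union bound: P[∪_{i=1}^{11} A_i] ≤ Σ_i P[A_i] ≤ 11·p = 11·(25/264) = 25/24.
Numerically: 25/24 ≈ 1.041667.
Is 25/24 < 1? NO.
Since the bound 25/24 is ≥ 1, the union bound is uninformative here; it does NOT by itself certify existence.

11·p = 25/24 ≈ 1.041667; existence NOT certified by the union bound.


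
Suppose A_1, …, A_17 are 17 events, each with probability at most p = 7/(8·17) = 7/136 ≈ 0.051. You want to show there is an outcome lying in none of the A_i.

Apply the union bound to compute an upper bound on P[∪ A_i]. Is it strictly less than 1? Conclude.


Union bound: P[∪_{i=1}^{17} A_i] ≤ Σ_i P[A_i] ≤ 17·p = 17·(7/136) = 7/8.
Numerically: 7/8 ≈ 0.875.
Is 7/8 < 1? YES.
Since P[∪ A_i] ≤ 7/8 < 1, the complement has P[∩ A_i^c] ≥ 1 − 7/8 = 1/8 > 0, so some outcome avoids every A_i.

17·p = 7/8 ≈ 0.875; existence CERTIFIED by the union bound.


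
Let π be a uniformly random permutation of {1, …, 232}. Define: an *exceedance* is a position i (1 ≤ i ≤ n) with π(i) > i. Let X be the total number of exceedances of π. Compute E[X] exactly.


Write X = Σ_{i=1}^{232} X_i, where X_i = 1_{π(i) > i}.
For each fixed i, π(i) is uniform over {1, …, 232} (marginal of a uniform permutation), so P[π(i) > i] = (n − i)/n. Summing: Σ_{i=1}^{232} (n − i)/n = (0 + 1 + … + 231)/232 = 232(232 − 1)/(2·232) = (232 − 1)/2.
Hence E[X] = Σ_{i=1}^{232} (232 − i)/232 = 231/2 ≈ 115.500.

E[X] = 231/2 = 115.500.


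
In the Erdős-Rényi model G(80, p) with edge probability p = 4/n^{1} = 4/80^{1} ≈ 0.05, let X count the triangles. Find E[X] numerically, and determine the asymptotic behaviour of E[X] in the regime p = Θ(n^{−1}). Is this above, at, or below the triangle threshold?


Number of potential triangles: C(80, 3) = 82160.
Each occurs with probability p³ ≈ (0.05)³ ≈ 1.2500000e-04.
By linearity: E[X] = C(80, 3)·p³ ≈ 82160 · 1.2500000e-04 ≈ 10.27000.
Here α = 1, so p = 4/n is exactly at the triangle threshold p ~ 1/n. Asymptotically E[X] → c³/6 = 4³/6 = 32/3 ≈ 10.66667, a bounded constant. In this regime the triangle count is asymptotically Poisson(c³/6).

E[X] ≈ 10.27000; in regime p = Θ(1/n^{1}) E[X] stays bounded (at the triangle threshold p ~ 1/n).


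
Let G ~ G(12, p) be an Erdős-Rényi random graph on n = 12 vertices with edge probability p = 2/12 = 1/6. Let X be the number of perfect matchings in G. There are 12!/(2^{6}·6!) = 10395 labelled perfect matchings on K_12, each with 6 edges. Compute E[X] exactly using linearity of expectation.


K_12 has 12!/(2^{6}·6!) = 10395 labelled perfect matchings.
For each such perfect matching H, let X_H = 1 if all 6 edges of H are present in G. Then P[X_H = 1] = p^{6} = (1/6)^{6} = 1/46656.
By linearity: E[X] = Σ_H E[X_H] = 10395 · p^{6} = 10395 · 1/46656 = 385/1728.
Numerically: E[X] ≈ 0.2228.

E[X] = 10395 · (1/6)^{6} = 385/1728 ≈ 0.2228.


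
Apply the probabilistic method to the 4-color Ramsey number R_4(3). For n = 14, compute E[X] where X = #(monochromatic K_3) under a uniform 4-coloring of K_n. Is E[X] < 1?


E[X] = C(14, 3) · 4^{1 − 3} = 364 · 4^{−2} = 364/16.
As a reduced fraction: E[X] = 91/4 ≈ 22.750000.
Is E[X] < 1? NO.
Since E[X] ≥ 1, the first-moment bound is inconclusive at n = 14; it does NOT by itself certify R_4(3) > 14.

E[X] = 91/4 ≈ 22.750000; E[X] ≥ 1; first-moment method inconclusive here.


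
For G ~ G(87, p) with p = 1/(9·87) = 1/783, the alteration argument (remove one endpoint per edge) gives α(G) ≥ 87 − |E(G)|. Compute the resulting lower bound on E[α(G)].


E[|E(G)|] = C(87, 2)·p = 3741 · (1/783) = 43/9.
E[α(G)] ≥ n − E[|E(G)|] = 87 − 43/9 = 740/9.
Numerically: ≈ 82.2222.
(This is only a lower bound; the true E[α(G)] may be larger.)

E[α(G)] ≥ 740/9 ≈ 82.2222.


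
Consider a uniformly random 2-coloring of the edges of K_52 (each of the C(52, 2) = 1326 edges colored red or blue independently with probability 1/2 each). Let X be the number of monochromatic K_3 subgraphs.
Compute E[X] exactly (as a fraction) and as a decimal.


Let X = Σ_S X_S over the C(52, 3) = 22100 subsets S of size 3, where X_S = 1 if the K_3 on S is monochromatic.
For a fixed S, the K_3 on S has C(3, 2) = 3 edges. P[all 3 edges red] = (1/2)^3, and likewise for blue, so P[monochromatic] = 2·(1/2)^3 = 2^{1 − 3} = 1/4.
By linearity: E[X] = C(52, 3) · 2^{1 − 3} = 22100 · 1/4 = 5525.
Numerically: E[X] ≈ 5525.00000.

E[X] = C(52,3)·2^(1−C(3,2)) = 5525 ≈ 5525.00000.


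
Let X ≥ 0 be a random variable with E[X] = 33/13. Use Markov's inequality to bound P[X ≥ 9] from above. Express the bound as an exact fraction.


μ = E[X] = 33/13, a = 9.
Markov: P[X ≥ 9] ≤ μ/a = (33/13)/9 = 11/39.
Numerically: ≈ 0.282051.
(Since a = 9 > μ = 2.538462, the bound 11/39 is < 1 and informative.)

P[X ≥ 9] ≤ 11/39 ≈ 0.282051.


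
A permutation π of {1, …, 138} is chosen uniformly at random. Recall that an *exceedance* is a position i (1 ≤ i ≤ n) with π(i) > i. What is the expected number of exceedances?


Write X = Σ_{i=1}^{138} X_i, where X_i = 1_{π(i) > i}.
For each fixed i, π(i) is uniform over {1, …, 138} (marginal of a uniform permutation), so P[π(i) > i] = (n − i)/n. Summing: Σ_{i=1}^{138} (n − i)/n = (0 + 1 + … + 137)/138 = 138(138 − 1)/(2·138) = (138 − 1)/2.
Hence E[X] = Σ_{i=1}^{138} (138 − i)/138 = 137/2 ≈ 68.500.

E[X] = 137/2 = 68.500.


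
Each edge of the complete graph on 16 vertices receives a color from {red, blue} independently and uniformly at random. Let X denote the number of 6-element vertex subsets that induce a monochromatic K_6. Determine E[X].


Let X = Σ_S X_S over the C(16, 6) = 8008 subsets S of size 6, where X_S = 1 if the K_6 on S is monochromatic.
For a fixed S, the K_6 on S has C(6, 2) = 15 edges. P[all 15 edges red] = (1/2)^15, and likewise for blue, so P[monochromatic] = 2·(1/2)^15 = 2^{1 − 15} = 1/16384.
By linearity: E[X] = C(16, 6) · 2^{1 − 15} = 8008 · 1/16384 = 1001/2048.
Numerically: E[X] ≈ 0.488770.

E[X] = C(16,6)·2^(1−C(6,2)) = 1001/2048 ≈ 0.488770.


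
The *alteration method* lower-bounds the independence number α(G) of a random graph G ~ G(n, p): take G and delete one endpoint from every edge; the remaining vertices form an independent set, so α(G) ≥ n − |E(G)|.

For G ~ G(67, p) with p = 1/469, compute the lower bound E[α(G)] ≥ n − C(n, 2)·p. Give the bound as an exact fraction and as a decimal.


E[|E(G)|] = C(67, 2)·p = 2211 · (1/469) = 33/7.
E[α(G)] ≥ n − E[|E(G)|] = 67 − 33/7 = 436/7.
Numerically: ≈ 62.28571.
(This is only a lower bound; the true E[α(G)] may be larger.)

E[α(G)] ≥ 436/7 ≈ 62.28571.


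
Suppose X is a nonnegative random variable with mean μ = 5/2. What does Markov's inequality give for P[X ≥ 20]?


μ = E[X] = 5/2, a = 20.
Markov: P[X ≥ 20] ≤ μ/a = (5/2)/20 = 1/8.
Numerically: ≈ 0.125000.
(Since a = 20 > μ = 2.500000, the bound 1/8 is < 1 and informative.)

P[X ≥ 20] ≤ 1/8 ≈ 0.125000.


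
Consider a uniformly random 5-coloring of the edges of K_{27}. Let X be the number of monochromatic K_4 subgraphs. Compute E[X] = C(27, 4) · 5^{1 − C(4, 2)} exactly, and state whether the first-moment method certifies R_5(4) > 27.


E[X] = C(27, 4) · 5^{1 − 6} = 17550 · 5^{−5} = 17550/3125.
As a reduced fraction: E[X] = 702/125 ≈ 5.61600.
Is E[X] < 1? NO.
Since E[X] ≥ 1, the first-moment bound is inconclusive at n = 27; it does NOT by itself certify R_5(4) > 27.

E[X] = 702/125 ≈ 5.61600; E[X] ≥ 1; first-moment method inconclusive here.


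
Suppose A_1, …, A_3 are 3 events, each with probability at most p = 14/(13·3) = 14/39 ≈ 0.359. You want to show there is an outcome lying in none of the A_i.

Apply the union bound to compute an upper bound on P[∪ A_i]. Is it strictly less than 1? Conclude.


Union bound: P[∪_{i=1}^{3} A_i] ≤ Σ_i P[A_i] ≤ 3·p = 3·(14/39) = 14/13.
Numerically: 14/13 ≈ 1.077.
Is 14/13 < 1? NO.
Since the bound 14/13 is ≥ 1, the union bound is uninformative here; it does NOT by itself certify existence.

3·p = 14/13 ≈ 1.077; existence NOT certified by the union bound.


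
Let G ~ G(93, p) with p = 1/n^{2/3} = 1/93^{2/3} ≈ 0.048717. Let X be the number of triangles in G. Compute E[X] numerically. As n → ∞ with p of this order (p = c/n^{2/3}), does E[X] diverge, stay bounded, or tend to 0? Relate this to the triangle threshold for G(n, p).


Number of potential triangles: C(93, 3) = 129766.
Each occurs with probability p³ ≈ (0.048717)³ ≈ 1.1562030e-04.
By linearity: E[X] = C(93, 3)·p³ ≈ 129766 · 1.1562030e-04 ≈ 15.00358.
Since α = 2/3 < 1, p = c/n^{2/3} ≫ 1/n is above the triangle threshold p ~ 1/n. Asymptotically E[X] ~ (c³/6)·n^{3(1−α)} = (1³/6)·n^{1} → ∞; triangles are abundant w.h.p.

E[X] ≈ 15.00358; in regime p = Θ(1/n^{2/3}) E[X] diverges (above the triangle threshold p ~ 1/n).


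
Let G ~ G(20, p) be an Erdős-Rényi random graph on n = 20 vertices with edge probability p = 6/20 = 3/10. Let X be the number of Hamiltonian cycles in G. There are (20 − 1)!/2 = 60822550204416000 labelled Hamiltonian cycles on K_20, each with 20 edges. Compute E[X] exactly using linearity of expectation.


K_20 has (20 − 1)!/2 = 60822550204416000 labelled Hamiltonian cycles.
For each such Hamiltonian cycle H, let X_H = 1 if all 20 edges of H are present in G. Then P[X_H = 1] = p^{20} = (3/10)^{20} = 3486784401/100000000000000000000.
Summing the indicators: E[X] = Σ_H E[X_H] = 60822550204416000 · p^{20} = 60822550204416000 · 3486784401/100000000000000000000 = 51776152168407487821/24414062500000.
Numerically: E[X] ≈ 2.121e+06.

E[X] = 60822550204416000 · (3/10)^{20} = 51776152168407487821/24414062500000 ≈ 2.121e+06.


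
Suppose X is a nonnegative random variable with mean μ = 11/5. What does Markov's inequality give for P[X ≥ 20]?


μ = E[X] = 11/5, a = 20.
Markov: P[X ≥ 20] ≤ μ/a = (11/5)/20 = 11/100.
Numerically: ≈ 0.11000.
(Since a = 20 > μ = 2.20000, the bound 11/100 is < 1 and informative.)

P[X ≥ 20] ≤ 11/100 ≈ 0.11000.


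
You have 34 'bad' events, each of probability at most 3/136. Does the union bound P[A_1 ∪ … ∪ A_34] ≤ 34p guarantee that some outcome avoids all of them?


Union bound: P[∪_{i=1}^{34} A_i] ≤ Σ_i P[A_i] ≤ 34·p = 34·(3/136) = 3/4.
Numerically: 3/4 ≈ 0.7500.
Is 3/4 < 1? YES.
Since P[∪ A_i] ≤ 3/4 < 1, the complement has P[∩ A_i^c] ≥ 1 − 3/4 = 1/4 > 0, so some outcome avoids every A_i.

34·p = 3/4 ≈ 0.7500; existence CERTIFIED by the union bound.


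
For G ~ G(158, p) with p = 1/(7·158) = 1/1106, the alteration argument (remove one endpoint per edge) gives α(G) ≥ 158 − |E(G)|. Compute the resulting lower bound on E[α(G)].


E[|E(G)|] = C(158, 2)·p = 12403 · (1/1106) = 157/14.
E[α(G)] ≥ n − E[|E(G)|] = 158 − 157/14 = 2055/14.
Numerically: ≈ 146.7857.
(This is only a lower bound; the true E[α(G)] may be larger.)

E[α(G)] ≥ 2055/14 ≈ 146.7857.


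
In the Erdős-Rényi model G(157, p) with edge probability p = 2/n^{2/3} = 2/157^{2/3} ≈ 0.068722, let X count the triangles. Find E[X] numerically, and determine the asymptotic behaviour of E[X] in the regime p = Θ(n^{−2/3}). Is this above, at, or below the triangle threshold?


Number of potential triangles: C(157, 3) = 632710.
Each occurs with probability p³ ≈ (0.068722)³ ≈ 3.2455678e-04.
By linearity: E[X] = C(157, 3)·p³ ≈ 632710 · 3.2455678e-04 ≈ 205.35032.
Since α = 2/3 < 1, p = c/n^{2/3} ≫ 1/n is above the triangle threshold p ~ 1/n. Asymptotically E[X] ~ (c³/6)·n^{3(1−α)} = (2³/6)·n^{1} → ∞; triangles are abundant w.h.p.

E[X] ≈ 205.35032; in regime p = Θ(1/n^{2/3}) E[X] diverges (above the triangle threshold p ~ 1/n).


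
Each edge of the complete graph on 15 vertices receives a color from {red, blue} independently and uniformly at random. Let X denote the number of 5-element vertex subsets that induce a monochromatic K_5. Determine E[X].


Let X = Σ_S X_S over the C(15, 5) = 3003 subsets S of size 5, where X_S = 1 if the K_5 on S is monochromatic.
For a fixed S, the K_5 on S has C(5, 2) = 10 edges. P[all 10 edges red] = (1/2)^10, and likewise for blue, so P[monochromatic] = 2·(1/2)^10 = 2^{1 − 10} = 1/512.
Summing: E[X] = C(15, 5) · 2^{1 − 10} = 3003 · 1/512 = 3003/512.
Numerically: E[X] ≈ 5.8652.

E[X] = C(15,5)·2^(1−C(5,2)) = 3003/512 ≈ 5.8652.


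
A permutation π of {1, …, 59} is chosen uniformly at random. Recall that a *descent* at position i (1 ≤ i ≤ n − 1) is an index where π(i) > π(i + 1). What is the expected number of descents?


Write X = Σ X_I over i = 1, …, 58, with X_I the indicator of one descent.
There are 58 indicators.
For each fixed i, the pair (π(i), π(i+1)) is a uniformly random ordered pair of distinct values from {1, …, 59}; by symmetry P[π(i) > π(i+1)] = 1/2.
By linearity: E[X] = 58 · (1/2) = (59 − 1) · (1/2) = 29 ≈ 29.0000.

E[X] = 29 = 29.0000.


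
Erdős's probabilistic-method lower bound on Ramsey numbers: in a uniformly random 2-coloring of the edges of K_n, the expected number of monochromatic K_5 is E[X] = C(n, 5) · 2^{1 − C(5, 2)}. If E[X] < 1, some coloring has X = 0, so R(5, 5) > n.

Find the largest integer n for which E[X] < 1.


We need C(n, 5) · 2^{1 − 10} < 1, i.e. C(n, 5) < 2^{10 − 1} = 512.
Check values of n near the boundary:
  n = 10: C(10, 5) = 252; 252 < 512? YES
  n = 11: C(11, 5) = 462; 462 < 512? YES
  n = 12: C(12, 5) = 792; 792 < 512? NO
The largest n with C(n, 5) < 512 is n = 11 (where E[X] = 231/256 ≈ 0.902). Hence R(5, 5) > 11, i.e. R(5, 5) ≥ 12.

Largest n = 11; hence R(5, 5) > 11.


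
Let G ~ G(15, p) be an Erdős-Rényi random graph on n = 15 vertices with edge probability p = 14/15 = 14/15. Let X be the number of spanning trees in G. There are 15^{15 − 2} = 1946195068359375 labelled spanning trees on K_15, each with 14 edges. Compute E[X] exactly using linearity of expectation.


K_15 has 15^{15 − 2} = 1946195068359375 labelled spanning trees.
For each such spanning tree H, let X_H = 1 if all 14 edges of H are present in G. Then P[X_H = 1] = p^{14} = (14/15)^{14} = 11112006825558016/29192926025390625.
By linearity: E[X] = Σ_H E[X_H] = 1946195068359375 · p^{14} = 1946195068359375 · 11112006825558016/29192926025390625 = 11112006825558016/15.
Numerically: E[X] ≈ 7.41e+14.

E[X] = 1946195068359375 · (14/15)^{14} = 11112006825558016/15 ≈ 7.41e+14.


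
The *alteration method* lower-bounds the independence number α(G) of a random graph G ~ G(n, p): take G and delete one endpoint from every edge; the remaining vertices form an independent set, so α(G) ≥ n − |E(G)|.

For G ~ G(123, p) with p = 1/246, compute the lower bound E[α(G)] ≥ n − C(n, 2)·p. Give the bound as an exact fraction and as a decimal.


E[|E(G)|] = C(123, 2)·p = 7503 · (1/246) = 61/2.
E[α(G)] ≥ n − E[|E(G)|] = 123 − 61/2 = 185/2.
Numerically: ≈ 92.50000.
(This is only a lower bound; the true E[α(G)] may be larger.)

E[α(G)] ≥ 185/2 ≈ 92.50000.


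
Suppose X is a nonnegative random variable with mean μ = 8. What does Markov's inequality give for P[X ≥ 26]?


μ = E[X] = 8, a = 26.
Markov: P[X ≥ 26] ≤ μ/a = (8)/26 = 4/13.
Numerically: ≈ 0.3077.
(Since a = 26 > μ = 8.0000, the bound 4/13 is < 1 and informative.)

P[X ≥ 26] ≤ 4/13 ≈ 0.3077.


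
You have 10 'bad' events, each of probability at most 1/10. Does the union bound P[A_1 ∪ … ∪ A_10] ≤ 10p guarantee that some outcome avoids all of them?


Union bound: P[∪_{i=1}^{10} A_i] ≤ Σ_i P[A_i] ≤ 10·p = 10·(1/10) = 1.
Numerically: 1 ≈ 1.000.
Is 1 < 1? NO.
Since the bound 1 is ≥ 1, the union bound is uninformative here; it does NOT by itself certify existence.

10·p = 1 ≈ 1.000; existence NOT certified by the union bound.


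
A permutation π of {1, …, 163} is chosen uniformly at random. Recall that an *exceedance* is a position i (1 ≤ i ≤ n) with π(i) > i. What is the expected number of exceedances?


Write X = Σ_{i=1}^{163} X_i, where X_i = 1_{π(i) > i}.
For each fixed i, π(i) is uniform over {1, …, 163} (marginal of a uniform permutation), so P[π(i) > i] = (n − i)/n. Summing: Σ_{i=1}^{163} (n − i)/n = (0 + 1 + … + 162)/163 = 163(163 − 1)/(2·163) = (163 − 1)/2.
Hence E[X] = Σ_{i=1}^{163} (163 − i)/163 = 81 ≈ 81.00000.

E[X] = 81 = 81.00000.


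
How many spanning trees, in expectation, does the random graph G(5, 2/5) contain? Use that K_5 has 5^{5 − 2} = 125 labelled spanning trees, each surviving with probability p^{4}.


K_5 has 5^{5 − 2} = 125 labelled spanning trees.
For each such spanning tree H, let X_H = 1 if all 4 edges of H are present in G. Then P[X_H = 1] = p^{4} = (2/5)^{4} = 16/625.
By linearity of expectation: E[X] = Σ_H E[X_H] = 125 · p^{4} = 125 · 16/625 = 16/5.
Numerically: E[X] ≈ 3.2.

E[X] = 125 · (2/5)^{4} = 16/5 ≈ 3.2.


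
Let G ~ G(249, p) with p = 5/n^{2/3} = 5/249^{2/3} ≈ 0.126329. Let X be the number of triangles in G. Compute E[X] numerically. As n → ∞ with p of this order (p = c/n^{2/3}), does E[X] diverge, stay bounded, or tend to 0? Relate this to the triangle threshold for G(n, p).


Number of potential triangles: C(249, 3) = 2542124.
Each occurs with probability p³ ≈ (0.126329)³ ≈ 2.01609651e-03.
By linearity: E[X] = C(249, 3)·p³ ≈ 2542124 · 2.01609651e-03 ≈ 5125.167336.
Since α = 2/3 < 1, p = c/n^{2/3} ≫ 1/n is above the triangle threshold p ~ 1/n. Asymptotically E[X] ~ (c³/6)·n^{3(1−α)} = (5³/6)·n^{1} → ∞; triangles are abundant w.h.p.

E[X] ≈ 5125.167336; in regime p = Θ(1/n^{2/3}) E[X] diverges (above the triangle threshold p ~ 1/n).


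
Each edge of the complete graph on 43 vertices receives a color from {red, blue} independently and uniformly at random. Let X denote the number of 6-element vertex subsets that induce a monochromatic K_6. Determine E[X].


Let X = Σ_S X_S over the C(43, 6) = 6096454 subsets S of size 6, where X_S = 1 if the K_6 on S is monochromatic.
For a fixed S, the K_6 on S has C(6, 2) = 15 edges. P[all 15 edges red] = (1/2)^15, and likewise for blue, so P[monochromatic] = 2·(1/2)^15 = 2^{1 − 15} = 1/16384.
Summing: E[X] = C(43, 6) · 2^{1 − 15} = 6096454 · 1/16384 = 3048227/8192.
Numerically: E[X] ≈ 372.09802.

E[X] = C(43,6)·2^(1−C(6,2)) = 3048227/8192 ≈ 372.09802.


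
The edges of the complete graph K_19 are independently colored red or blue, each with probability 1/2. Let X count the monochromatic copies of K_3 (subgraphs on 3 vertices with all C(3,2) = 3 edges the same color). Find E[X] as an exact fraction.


Let X = Σ_S X_S over the C(19, 3) = 969 subsets S of size 3, where X_S = 1 if the K_3 on S is monochromatic.
For a fixed S, the K_3 on S has C(3, 2) = 3 edges. P[all 3 edges red] = (1/2)^3, and likewise for blue, so P[monochromatic] = 2·(1/2)^3 = 2^{1 − 3} = 1/4.
Summing: E[X] = C(19, 3) · 2^{1 − 3} = 969 · 1/4 = 969/4.
Numerically: E[X] ≈ 242.2500.

E[X] = C(19,3)·2^(1−C(3,2)) = 969/4 ≈ 242.2500.


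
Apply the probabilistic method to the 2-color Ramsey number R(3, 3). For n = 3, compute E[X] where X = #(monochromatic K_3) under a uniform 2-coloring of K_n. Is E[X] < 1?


E[X] = C(3, 3) · 2^{1 − 3} = 1 · 2^{−2} = 1/4.
As a reduced fraction: E[X] = 1/4 ≈ 0.250.
Is E[X] < 1? YES.
Since E[X] < 1, there exists a 2-coloring of K_{3} with no monochromatic K_3; hence R(3, 3) > 3.

E[X] = 1/4 ≈ 0.250; E[X] < 1, so R(3, 3) > 3.


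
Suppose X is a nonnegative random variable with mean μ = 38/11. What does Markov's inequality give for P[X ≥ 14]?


μ = E[X] = 38/11, a = 14.
Markov: P[X ≥ 14] ≤ μ/a = (38/11)/14 = 19/77.
Numerically: ≈ 0.247.
(Since a = 14 > μ = 3.455, the bound 19/77 is < 1 and informative.)

P[X ≥ 14] ≤ 19/77 ≈ 0.247.


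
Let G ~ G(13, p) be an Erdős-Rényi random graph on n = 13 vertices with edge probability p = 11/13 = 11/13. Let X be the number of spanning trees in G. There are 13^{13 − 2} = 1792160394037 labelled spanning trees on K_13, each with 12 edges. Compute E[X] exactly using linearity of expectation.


K_13 has 13^{13 − 2} = 1792160394037 labelled spanning trees.
For each such spanning tree H, let X_H = 1 if all 12 edges of H are present in G. Then P[X_H = 1] = p^{12} = (11/13)^{12} = 3138428376721/23298085122481.
Summing the indicators: E[X] = Σ_H E[X_H] = 1792160394037 · p^{12} = 1792160394037 · 3138428376721/23298085122481 = 3138428376721/13.
Numerically: E[X] ≈ 2.41e+11.

E[X] = 1792160394037 · (11/13)^{12} = 3138428376721/13 ≈ 2.41e+11.


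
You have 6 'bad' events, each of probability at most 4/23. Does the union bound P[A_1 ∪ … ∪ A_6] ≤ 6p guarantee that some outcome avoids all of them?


Union bound: P[∪_{i=1}^{6} A_i] ≤ Σ_i P[A_i] ≤ 6·p = 6·(4/23) = 24/23.
Numerically: 24/23 ≈ 1.043.
Is 24/23 < 1? NO.
Since the bound 24/23 is ≥ 1, the union bound is uninformative here; it does NOT by itself certify existence.

6·p = 24/23 ≈ 1.043; existence NOT certified by the union bound.


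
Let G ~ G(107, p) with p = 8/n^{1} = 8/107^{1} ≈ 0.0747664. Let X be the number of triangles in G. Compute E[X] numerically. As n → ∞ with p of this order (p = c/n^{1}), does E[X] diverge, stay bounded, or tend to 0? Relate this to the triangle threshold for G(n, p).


Number of potential triangles: C(107, 3) = 198485.
Each occurs with probability p³ ≈ (0.0747664)³ ≈ 4.17944513e-04.
By linearity: E[X] = C(107, 3)·p³ ≈ 198485 · 4.17944513e-04 ≈ 82.955717.
Here α = 1, so p = 8/n is exactly at the triangle threshold p ~ 1/n. Asymptotically E[X] → c³/6 = 8³/6 = 256/3 ≈ 85.333333, a bounded constant. In this regime the triangle count is asymptotically Poisson(c³/6).

E[X] ≈ 82.955717; in regime p = Θ(1/n^{1}) E[X] stays bounded (at the triangle threshold p ~ 1/n).


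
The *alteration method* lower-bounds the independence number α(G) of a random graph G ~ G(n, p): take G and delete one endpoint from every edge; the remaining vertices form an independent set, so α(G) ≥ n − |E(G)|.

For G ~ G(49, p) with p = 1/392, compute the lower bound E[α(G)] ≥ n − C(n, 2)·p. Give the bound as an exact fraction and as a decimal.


E[|E(G)|] = C(49, 2)·p = 1176 · (1/392) = 3.
E[α(G)] ≥ n − E[|E(G)|] = 49 − 3 = 46.
Numerically: ≈ 46.000000.
(This is only a lower bound; the true E[α(G)] may be larger.)

E[α(G)] ≥ 46 ≈ 46.000000.


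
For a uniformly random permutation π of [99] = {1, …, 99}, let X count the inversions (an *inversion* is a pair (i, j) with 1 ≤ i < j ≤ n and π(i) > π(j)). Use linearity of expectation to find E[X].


Write X = Σ X_I over the C(99, 2) = 4851 pairs i < j, with X_I the indicator of one inversion.
There are 4851 indicators.
For each fixed pair i < j, the values π(i) and π(j) are two distinct elements of {1, …, 99} in uniformly random order; by symmetry P[π(i) > π(j)] = 1/2.
By linearity: E[X] = 4851 · (1/2) = C(99, 2) · (1/2) = 4851/2 = 4851/2 ≈ 2425.500000.

E[X] = 4851/2 = 2425.500000.


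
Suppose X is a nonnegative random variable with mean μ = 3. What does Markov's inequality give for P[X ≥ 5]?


μ = E[X] = 3, a = 5.
Markov: P[X ≥ 5] ≤ μ/a = (3)/5 = 3/5.
Numerically: ≈ 0.600.
(Since a = 5 > μ = 3.000, the bound 3/5 is < 1 and informative.)

P[X ≥ 5] ≤ 3/5 ≈ 0.600.


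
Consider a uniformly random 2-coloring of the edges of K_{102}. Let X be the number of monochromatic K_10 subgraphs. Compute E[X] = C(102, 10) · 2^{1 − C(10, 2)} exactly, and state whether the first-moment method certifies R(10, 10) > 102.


E[X] = C(102, 10) · 2^{1 − 45} = 21300860967540 · 2^{−44} = 21300860967540/17592186044416.
As a reduced fraction: E[X] = 5325215241885/4398046511104 ≈ 1.211.
Is E[X] < 1? NO.
Since E[X] ≥ 1, the first-moment bound is inconclusive at n = 102; it does NOT by itself certify R(10, 10) > 102.

E[X] = 5325215241885/4398046511104 ≈ 1.211; E[X] ≥ 1; first-moment method inconclusive here.


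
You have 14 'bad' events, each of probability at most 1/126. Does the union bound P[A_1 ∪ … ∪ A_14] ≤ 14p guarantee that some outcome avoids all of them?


Union bound: P[∪_{i=1}^{14} A_i] ≤ Σ_i P[A_i] ≤ 14·p = 14·(1/126) = 1/9.
Numerically: 1/9 ≈ 0.111111.
Is 1/9 < 1? YES.
Since P[∪ A_i] ≤ 1/9 < 1, the complement has P[∩ A_i^c] ≥ 1 − 1/9 = 8/9 > 0, so some outcome avoids every A_i.

14·p = 1/9 ≈ 0.111111; existence CERTIFIED by the union bound.


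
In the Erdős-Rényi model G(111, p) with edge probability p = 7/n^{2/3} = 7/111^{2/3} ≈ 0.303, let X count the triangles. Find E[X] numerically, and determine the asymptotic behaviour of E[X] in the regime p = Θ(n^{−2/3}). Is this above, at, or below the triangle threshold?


Number of potential triangles: C(111, 3) = 221815.
Each occurs with probability p³ ≈ (0.303)³ ≈ 2.78386e-02.
By linearity: E[X] = C(111, 3)·p³ ≈ 221815 · 2.78386e-02 ≈ 6175.030.
Since α = 2/3 < 1, p = c/n^{2/3} ≫ 1/n is above the triangle threshold p ~ 1/n. Asymptotically E[X] ~ (c³/6)·n^{3(1−α)} = (7³/6)·n^{1} → ∞; triangles are abundant w.h.p.

E[X] ≈ 6175.030; in regime p = Θ(1/n^{2/3}) E[X] diverges (above the triangle threshold p ~ 1/n).


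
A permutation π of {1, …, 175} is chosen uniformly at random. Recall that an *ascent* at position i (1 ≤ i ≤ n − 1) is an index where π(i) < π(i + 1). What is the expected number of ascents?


Write X = Σ X_I over i = 1, …, 174, with X_I the indicator of one ascent.
There are 174 indicators.
For each fixed i, the pair (π(i), π(i+1)) is a uniformly random ordered pair of distinct values from {1, …, 175}; by symmetry P[π(i) < π(i+1)] = 1/2.
By linearity: E[X] = 174 · (1/2) = (175 − 1) · (1/2) = 87 ≈ 87.00000.

E[X] = 87 = 87.00000.


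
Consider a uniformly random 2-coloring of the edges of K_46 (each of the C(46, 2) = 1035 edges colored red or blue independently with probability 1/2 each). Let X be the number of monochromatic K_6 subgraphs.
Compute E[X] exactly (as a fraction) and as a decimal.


Let X = Σ_S X_S over the C(46, 6) = 9366819 subsets S of size 6, where X_S = 1 if the K_6 on S is monochromatic.
For a fixed S, the K_6 on S has C(6, 2) = 15 edges. P[all 15 edges red] = (1/2)^15, and likewise for blue, so P[monochromatic] = 2·(1/2)^15 = 2^{1 − 15} = 1/16384.
Summing: E[X] = C(46, 6) · 2^{1 − 15} = 9366819 · 1/16384 = 9366819/16384.
Numerically: E[X] ≈ 571.7053.

E[X] = C(46,6)·2^(1−C(6,2)) = 9366819/16384 ≈ 571.7053.


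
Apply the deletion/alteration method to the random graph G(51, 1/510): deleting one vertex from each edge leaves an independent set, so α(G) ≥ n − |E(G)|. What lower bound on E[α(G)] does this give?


E[|E(G)|] = C(51, 2)·p = 1275 · (1/510) = 5/2.
E[α(G)] ≥ n − E[|E(G)|] = 51 − 5/2 = 97/2.
Numerically: ≈ 48.500.
(This is only a lower bound; the true E[α(G)] may be larger.)

E[α(G)] ≥ 97/2 ≈ 48.500.


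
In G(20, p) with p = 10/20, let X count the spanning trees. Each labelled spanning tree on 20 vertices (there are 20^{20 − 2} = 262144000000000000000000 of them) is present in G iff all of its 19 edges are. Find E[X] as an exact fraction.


K_20 has 20^{20 − 2} = 262144000000000000000000 labelled spanning trees.
For each such spanning tree H, let X_H = 1 if all 19 edges of H are present in G. Then P[X_H = 1] = p^{19} = (1/2)^{19} = 1/524288.
Summing the indicators: E[X] = Σ_H E[X_H] = 262144000000000000000000 · p^{19} = 262144000000000000000000 · 1/524288 = 500000000000000000.
Numerically: E[X] ≈ 5e+17.

E[X] = 262144000000000000000000 · (1/2)^{19} = 500000000000000000 ≈ 5e+17.


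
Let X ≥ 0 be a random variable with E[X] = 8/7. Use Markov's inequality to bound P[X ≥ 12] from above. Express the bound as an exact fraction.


μ = E[X] = 8/7, a = 12.
Markov: P[X ≥ 12] ≤ μ/a = (8/7)/12 = 2/21.
Numerically: ≈ 0.0952.
(Since a = 12 > μ = 1.1429, the bound 2/21 is < 1 and informative.)

P[X ≥ 12] ≤ 2/21 ≈ 0.0952.


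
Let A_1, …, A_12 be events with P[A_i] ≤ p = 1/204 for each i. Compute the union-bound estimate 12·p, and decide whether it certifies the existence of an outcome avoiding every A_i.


Union bound: P[∪_{i=1}^{12} A_i] ≤ Σ_i P[A_i] ≤ 12·p = 12·(1/204) = 1/17.
Numerically: 1/17 ≈ 0.0588.
Is 1/17 < 1? YES.
Since P[∪ A_i] ≤ 1/17 < 1, the complement has P[∩ A_i^c] ≥ 1 − 1/17 = 16/17 > 0, so some outcome avoids every A_i.

12·p = 1/17 ≈ 0.0588; existence CERTIFIED by the union bound.


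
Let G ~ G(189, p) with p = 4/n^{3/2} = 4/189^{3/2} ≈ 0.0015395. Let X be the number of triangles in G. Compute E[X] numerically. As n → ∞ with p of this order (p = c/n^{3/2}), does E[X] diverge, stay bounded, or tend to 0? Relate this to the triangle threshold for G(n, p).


Number of potential triangles: C(189, 3) = 1107414.
Each occurs with probability p³ ≈ (0.0015395)³ ≈ 3.6483950e-09.
By linearity: E[X] = C(189, 3)·p³ ≈ 1107414 · 3.6483950e-09 ≈ 0.00404.
Since α = 3/2 > 1, p = c/n^{3/2} = o(1/n) is below the triangle threshold p ~ 1/n. Asymptotically E[X] ~ (c³/6)·n^{3(1−α)} = (4³/6)·n^{-1.5} → 0, so by Markov's inequality G has no triangles w.h.p.

E[X] ≈ 0.00404; in regime p = Θ(1/n^{3/2}) E[X] tends to 0 (below the triangle threshold p ~ 1/n).


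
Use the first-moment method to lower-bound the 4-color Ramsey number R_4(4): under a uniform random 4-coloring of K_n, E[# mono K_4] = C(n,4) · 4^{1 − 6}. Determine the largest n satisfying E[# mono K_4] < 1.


We need C(n, 4) · 4^{1 − 6} < 1, i.e. C(n, 4) < 4^{6 − 1} = 1024.
Check values of n near the boundary:
  n = 13: C(13, 4) = 715; 715 < 1024? YES
  n = 14: C(14, 4) = 1001; 1001 < 1024? YES
  n = 15: C(15, 4) = 1365; 1365 < 1024? NO
  n = 16: C(16, 4) = 1820; 1820 < 1024? NO
  n = 17: C(17, 4) = 2380; 2380 < 1024? NO
The largest n with C(n, 4) < 1024 is n = 14 (where E[X] = 1001/1024 ≈ 0.977539). Hence R_4(4) > 14, i.e. R_4(4) ≥ 15.

Largest n = 14; hence R_4(4) > 14.


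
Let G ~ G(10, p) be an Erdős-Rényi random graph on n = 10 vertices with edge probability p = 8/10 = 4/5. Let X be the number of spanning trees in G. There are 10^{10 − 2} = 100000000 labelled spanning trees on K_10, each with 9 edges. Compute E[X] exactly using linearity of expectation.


K_10 has 10^{10 − 2} = 100000000 labelled spanning trees.
For each such spanning tree H, let X_H = 1 if all 9 edges of H are present in G. Then P[X_H = 1] = p^{9} = (4/5)^{9} = 262144/1953125.
By linearity: E[X] = Σ_H E[X_H] = 100000000 · p^{9} = 100000000 · 262144/1953125 = 67108864/5.
Numerically: E[X] ≈ 1.3422e+07.

E[X] = 100000000 · (4/5)^{9} = 67108864/5 ≈ 1.3422e+07.


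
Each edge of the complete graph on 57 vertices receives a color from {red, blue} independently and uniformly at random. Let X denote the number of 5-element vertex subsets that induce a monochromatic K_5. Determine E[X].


Let X = Σ_S X_S over the C(57, 5) = 4187106 subsets S of size 5, where X_S = 1 if the K_5 on S is monochromatic.
For a fixed S, the K_5 on S has C(5, 2) = 10 edges. P[all 10 edges red] = (1/2)^10, and likewise for blue, so P[monochromatic] = 2·(1/2)^10 = 2^{1 − 10} = 1/512.
By linearity: E[X] = C(57, 5) · 2^{1 − 10} = 4187106 · 1/512 = 2093553/256.
Numerically: E[X] ≈ 8177.94141.

E[X] = C(57,5)·2^(1−C(5,2)) = 2093553/256 ≈ 8177.94141.


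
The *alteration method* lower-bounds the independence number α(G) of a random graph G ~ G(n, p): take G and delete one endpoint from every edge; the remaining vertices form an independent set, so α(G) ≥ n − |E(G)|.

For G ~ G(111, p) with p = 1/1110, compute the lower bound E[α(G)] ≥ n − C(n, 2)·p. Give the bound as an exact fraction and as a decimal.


E[|E(G)|] = C(111, 2)·p = 6105 · (1/1110) = 11/2.
E[α(G)] ≥ n − E[|E(G)|] = 111 − 11/2 = 211/2.
Numerically: ≈ 105.5000.
(This is only a lower bound; the true E[α(G)] may be larger.)

E[α(G)] ≥ 211/2 ≈ 105.5000.


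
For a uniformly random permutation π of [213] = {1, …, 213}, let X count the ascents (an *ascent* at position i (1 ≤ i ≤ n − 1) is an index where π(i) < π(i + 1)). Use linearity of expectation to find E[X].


Write X = Σ X_I over i = 1, …, 212, with X_I the indicator of one ascent.
There are 212 indicators.
For each fixed i, the pair (π(i), π(i+1)) is a uniformly random ordered pair of distinct values from {1, …, 213}; by symmetry P[π(i) < π(i+1)] = 1/2.
By linearity: E[X] = 212 · (1/2) = (213 − 1) · (1/2) = 106 ≈ 106.000.

E[X] = 106 = 106.000.


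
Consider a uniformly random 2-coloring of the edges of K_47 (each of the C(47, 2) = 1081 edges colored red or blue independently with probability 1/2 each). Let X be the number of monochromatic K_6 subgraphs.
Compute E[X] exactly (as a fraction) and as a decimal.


Let X = Σ_S X_S over the C(47, 6) = 10737573 subsets S of size 6, where X_S = 1 if the K_6 on S is monochromatic.
For a fixed S, the K_6 on S has C(6, 2) = 15 edges. P[all 15 edges red] = (1/2)^15, and likewise for blue, so P[monochromatic] = 2·(1/2)^15 = 2^{1 − 15} = 1/16384.
By linearity of expectation: E[X] = C(47, 6) · 2^{1 − 15} = 10737573 · 1/16384 = 10737573/16384.
Numerically: E[X] ≈ 655.36945.

E[X] = C(47,6)·2^(1−C(6,2)) = 10737573/16384 ≈ 655.36945.


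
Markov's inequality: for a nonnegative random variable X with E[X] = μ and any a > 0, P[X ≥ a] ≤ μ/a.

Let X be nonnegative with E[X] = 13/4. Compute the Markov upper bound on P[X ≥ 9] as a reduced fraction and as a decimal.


μ = E[X] = 13/4, a = 9.
Markov: P[X ≥ 9] ≤ μ/a = (13/4)/9 = 13/36.
Numerically: ≈ 0.361.
(Since a = 9 > μ = 3.250, the bound 13/36 is < 1 and informative.)

P[X ≥ 9] ≤ 13/36 ≈ 0.361.


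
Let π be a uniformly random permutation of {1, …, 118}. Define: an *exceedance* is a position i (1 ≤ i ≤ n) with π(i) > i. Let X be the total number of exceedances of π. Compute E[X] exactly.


Write X = Σ_{i=1}^{118} X_i, where X_i = 1_{π(i) > i}.
For each fixed i, π(i) is uniform over {1, …, 118} (marginal of a uniform permutation), so P[π(i) > i] = (n − i)/n. Summing: Σ_{i=1}^{118} (n − i)/n = (0 + 1 + … + 117)/118 = 118(118 − 1)/(2·118) = (118 − 1)/2.
Hence E[X] = Σ_{i=1}^{118} (118 − i)/118 = 117/2 ≈ 58.50000.

E[X] = 117/2 = 58.50000.


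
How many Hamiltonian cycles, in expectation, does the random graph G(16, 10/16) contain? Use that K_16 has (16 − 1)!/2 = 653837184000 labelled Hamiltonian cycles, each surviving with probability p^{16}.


K_16 has (16 − 1)!/2 = 653837184000 labelled Hamiltonian cycles.
For each such Hamiltonian cycle H, let X_H = 1 if all 16 edges of H are present in G. Then P[X_H = 1] = p^{16} = (5/8)^{16} = 152587890625/281474976710656.
By linearity: E[X] = Σ_H E[X_H] = 653837184000 · p^{16} = 653837184000 · 152587890625/281474976710656 = 97429332733154296875/274877906944.
Numerically: E[X] ≈ 3.54e+08.

E[X] = 653837184000 · (5/8)^{16} = 97429332733154296875/274877906944 ≈ 3.54e+08.


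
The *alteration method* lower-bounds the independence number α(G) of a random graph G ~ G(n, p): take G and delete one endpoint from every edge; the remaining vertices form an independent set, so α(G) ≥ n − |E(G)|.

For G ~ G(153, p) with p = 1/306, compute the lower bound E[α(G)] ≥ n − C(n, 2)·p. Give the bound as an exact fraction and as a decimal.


E[|E(G)|] = C(153, 2)·p = 11628 · (1/306) = 38.
E[α(G)] ≥ n − E[|E(G)|] = 153 − 38 = 115.
Numerically: ≈ 115.000.
(This is only a lower bound; the true E[α(G)] may be larger.)

E[α(G)] ≥ 115 ≈ 115.000.


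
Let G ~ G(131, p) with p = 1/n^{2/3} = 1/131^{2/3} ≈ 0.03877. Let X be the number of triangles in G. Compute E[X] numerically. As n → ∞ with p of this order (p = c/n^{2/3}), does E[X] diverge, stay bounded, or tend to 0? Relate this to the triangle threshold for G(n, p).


Number of potential triangles: C(131, 3) = 366145.
Each occurs with probability p³ ≈ (0.03877)³ ≈ 5.827166e-05.
By linearity: E[X] = C(131, 3)·p³ ≈ 366145 · 5.827166e-05 ≈ 21.3359.
Since α = 2/3 < 1, p = c/n^{2/3} ≫ 1/n is above the triangle threshold p ~ 1/n. Asymptotically E[X] ~ (c³/6)·n^{3(1−α)} = (1³/6)·n^{1} → ∞; triangles are abundant w.h.p.

E[X] ≈ 21.3359; in regime p = Θ(1/n^{2/3}) E[X] diverges (above the triangle threshold p ~ 1/n).


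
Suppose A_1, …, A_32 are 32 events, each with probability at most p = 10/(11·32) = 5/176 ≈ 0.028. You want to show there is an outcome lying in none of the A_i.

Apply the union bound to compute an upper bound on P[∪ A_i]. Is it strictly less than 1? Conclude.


Union bound: P[∪_{i=1}^{32} A_i] ≤ Σ_i P[A_i] ≤ 32·p = 32·(5/176) = 10/11.
Numerically: 10/11 ≈ 0.909.
Is 10/11 < 1? YES.
Since P[∪ A_i] ≤ 10/11 < 1, the complement has P[∩ A_i^c] ≥ 1 − 10/11 = 1/11 > 0, so some outcome avoids every A_i.

32·p = 10/11 ≈ 0.909; existence CERTIFIED by the union bound.
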